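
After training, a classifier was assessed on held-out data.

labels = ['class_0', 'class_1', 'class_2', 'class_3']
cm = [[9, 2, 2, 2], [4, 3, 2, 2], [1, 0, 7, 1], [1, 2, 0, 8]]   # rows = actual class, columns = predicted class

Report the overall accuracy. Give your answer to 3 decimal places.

0.587

Accuracy = trace / total = (9+3+7+8=27) / 46 = 27/46 = 0.587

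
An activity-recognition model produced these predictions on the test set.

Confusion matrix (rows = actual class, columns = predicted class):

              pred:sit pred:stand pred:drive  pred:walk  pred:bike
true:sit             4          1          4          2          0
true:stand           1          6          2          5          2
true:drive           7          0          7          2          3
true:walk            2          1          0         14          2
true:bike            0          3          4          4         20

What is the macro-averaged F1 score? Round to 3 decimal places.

0.490

Per-class F1 score (2·TP/(2·TP+FP+FN)):
  sit: TP=4, FP=1+7+2+0=10, FN=1+4+2+0=7 → 8/25 = 0.3200
  stand: TP=6, FP=1+0+1+3=5, FN=1+2+5+2=10 → 12/27 = 0.4444
  drive: TP=7, FP=4+2+0+4=10, FN=7+0+2+3=12 → 14/36 = 0.3889
  walk: TP=14, FP=2+5+2+4=13, FN=2+1+0+2=5 → 28/46 = 0.6087
  bike: TP=20, FP=0+2+3+2=7, FN=0+3+4+4=11 → 40/58 = 0.6897
Macro-F1 score = mean = (0.3200 + 0.4444 + 0.3889 + 0.6087 + 0.6897) / 5 = 0.490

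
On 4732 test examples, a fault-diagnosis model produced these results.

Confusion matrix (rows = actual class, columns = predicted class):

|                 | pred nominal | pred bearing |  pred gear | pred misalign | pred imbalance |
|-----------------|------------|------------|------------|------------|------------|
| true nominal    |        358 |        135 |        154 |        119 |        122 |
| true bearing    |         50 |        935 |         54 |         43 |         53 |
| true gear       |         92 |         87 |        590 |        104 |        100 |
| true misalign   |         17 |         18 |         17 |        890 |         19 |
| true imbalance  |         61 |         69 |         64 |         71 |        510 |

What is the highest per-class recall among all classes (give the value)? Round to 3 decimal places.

0.926

Per-class recall (TP/(TP+FN)):
  nominal: TP=358, FN=135+154+119+122=530 → 358/888 = 0.4032
  bearing: TP=935, FN=50+54+43+53=200 → 935/1135 = 0.8238
  gear: TP=590, FN=92+87+104+100=383 → 590/973 = 0.6064
  misalign: TP=890, FN=17+18+17+19=71 → 890/961 = 0.9261
  imbalance: TP=510, FN=61+69+64+71=265 → 510/775 = 0.6581
Highest is class 'misalign' with recall = 0.926.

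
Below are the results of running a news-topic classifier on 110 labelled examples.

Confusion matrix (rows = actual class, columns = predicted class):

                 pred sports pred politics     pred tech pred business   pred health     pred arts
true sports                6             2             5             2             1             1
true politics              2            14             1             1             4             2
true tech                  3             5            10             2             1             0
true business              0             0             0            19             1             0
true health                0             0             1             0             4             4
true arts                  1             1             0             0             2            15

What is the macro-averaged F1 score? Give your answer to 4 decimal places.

0.5846

Per-class F1 score (2·TP/(2·TP+FP+FN)):
  sports: TP=6, FP=2+3+0+0+1=6, FN=2+5+2+1+1=11 → 12/29 = 0.41379
  politics: TP=14, FP=2+5+0+0+1=8, FN=2+1+1+4+2=10 → 28/46 = 0.60870
  tech: TP=10, FP=5+1+0+1+0=7, FN=3+5+2+1+0=11 → 20/38 = 0.52632
  business: TP=19, FP=2+1+2+0+0=5, FN=0+0+0+1+0=1 → 38/44 = 0.86364
  health: TP=4, FP=1+4+1+1+2=9, FN=0+0+1+0+4=5 → 8/22 = 0.36364
  arts: TP=15, FP=1+2+0+0+4=7, FN=1+1+0+0+2=4 → 30/41 = 0.73171
Macro-F1 score = mean = (0.41379 + 0.60870 + 0.52632 + 0.86364 + 0.36364 + 0.73171) / 6 = 0.5846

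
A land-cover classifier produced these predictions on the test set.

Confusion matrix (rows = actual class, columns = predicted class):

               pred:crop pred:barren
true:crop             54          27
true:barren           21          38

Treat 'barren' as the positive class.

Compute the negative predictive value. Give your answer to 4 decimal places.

0.7200

NPV = TN/(TN+FN) = 54/(54+21) = 0.7200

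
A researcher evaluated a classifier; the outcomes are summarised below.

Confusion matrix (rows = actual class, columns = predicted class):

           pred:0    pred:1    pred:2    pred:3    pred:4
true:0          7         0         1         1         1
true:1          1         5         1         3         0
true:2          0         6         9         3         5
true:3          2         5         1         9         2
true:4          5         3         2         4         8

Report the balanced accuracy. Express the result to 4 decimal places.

Balanced accuracy = mean of per-class recall.
  0: recall = 7/10 = 0.70000
  1: recall = 5/10 = 0.50000
  2: recall = 9/23 = 0.39130
  3: recall = 9/19 = 0.47368
  4: recall = 8/22 = 0.36364
Mean = (0.70000 + 0.50000 + 0.39130 + 0.47368 + 0.36364) / 5 = 0.4857

0.4857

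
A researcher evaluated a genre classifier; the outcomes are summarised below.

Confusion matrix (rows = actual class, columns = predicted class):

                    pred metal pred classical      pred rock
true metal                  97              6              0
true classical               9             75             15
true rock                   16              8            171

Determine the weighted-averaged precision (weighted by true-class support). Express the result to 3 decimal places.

Per-class precision (TP/(TP+FP)):
  metal: TP=97, FP=9+16=25 → 97/122 = 0.7951
  classical: TP=75, FP=6+8=14 → 75/89 = 0.8427
  rock: TP=171, FP=0+15=15 → 171/186 = 0.9194
Weighted-precision = Σ (supportᵢ/N)·precisionᵢ with N=397: (103/397)·0.7951 + (99/397)·0.8427 + (195/397)·0.9194 = 0.868

0.868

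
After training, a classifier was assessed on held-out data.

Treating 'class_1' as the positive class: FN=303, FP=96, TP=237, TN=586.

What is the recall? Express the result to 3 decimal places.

0.439

Recall = TP/(TP+FN) = 237/(237+303) = 237/540 = 0.439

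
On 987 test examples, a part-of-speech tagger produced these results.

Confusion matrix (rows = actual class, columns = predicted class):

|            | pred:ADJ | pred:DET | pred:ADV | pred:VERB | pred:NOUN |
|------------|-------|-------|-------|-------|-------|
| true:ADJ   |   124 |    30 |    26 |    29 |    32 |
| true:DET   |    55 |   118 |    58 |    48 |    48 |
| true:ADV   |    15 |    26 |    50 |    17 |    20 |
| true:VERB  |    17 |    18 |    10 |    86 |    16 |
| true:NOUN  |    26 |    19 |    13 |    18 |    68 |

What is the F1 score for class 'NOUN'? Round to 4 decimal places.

0.4146

One-vs-rest for 'NOUN': TP = diagonal; FP = other classes predicted 'NOUN'; FN = 'NOUN' predicted as other.
F1 score = 2·TP/(2·TP+FP+FN).
NOUN: TP=68, FP=32+48+20+16=116, FN=26+19+13+18=76 → 136/328 = 0.41463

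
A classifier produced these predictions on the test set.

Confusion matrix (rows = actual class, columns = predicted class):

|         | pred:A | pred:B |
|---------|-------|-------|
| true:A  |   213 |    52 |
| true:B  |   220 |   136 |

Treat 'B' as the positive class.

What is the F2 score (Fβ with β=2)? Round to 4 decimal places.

Fβ = (1+β²)·TP / ((1+β²)·TP + β²·FN + FP), with β²=4
= 5·136 / (5·136 + 4·220 + 52) = 0.4218

0.4218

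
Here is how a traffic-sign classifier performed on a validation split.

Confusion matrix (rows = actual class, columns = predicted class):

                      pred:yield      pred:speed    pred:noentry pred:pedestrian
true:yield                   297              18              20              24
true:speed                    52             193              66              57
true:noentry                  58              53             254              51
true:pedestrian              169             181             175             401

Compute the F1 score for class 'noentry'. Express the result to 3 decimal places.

Take TP from the diagonal, FP from the rest of the 'noentry' prediction marginal, FN from the rest of the 'noentry' actual marginal.
F1 score = 2·TP/(2·TP+FP+FN).
noentry: TP=254, FP=20+66+175=261, FN=58+53+51=162 → 508/931 = 0.5456

0.546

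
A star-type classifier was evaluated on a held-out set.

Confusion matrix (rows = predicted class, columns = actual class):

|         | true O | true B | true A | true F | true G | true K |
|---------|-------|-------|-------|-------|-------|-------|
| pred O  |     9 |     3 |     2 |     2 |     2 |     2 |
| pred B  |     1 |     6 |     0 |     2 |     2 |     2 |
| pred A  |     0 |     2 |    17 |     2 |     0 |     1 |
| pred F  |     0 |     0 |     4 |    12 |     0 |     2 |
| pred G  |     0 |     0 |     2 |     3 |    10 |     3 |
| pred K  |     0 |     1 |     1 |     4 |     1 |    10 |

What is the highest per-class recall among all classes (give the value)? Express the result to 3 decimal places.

0.900

Per-class recall (TP/(TP+FN)):
  O: TP=9, FN=1+0+0+0+0=1 → 9/10 = 0.9000
  B: TP=6, FN=3+2+0+0+1=6 → 6/12 = 0.5000
  A: TP=17, FN=2+0+4+2+1=9 → 17/26 = 0.6538
  F: TP=12, FN=2+2+2+3+4=13 → 12/25 = 0.4800
  G: TP=10, FN=2+2+0+0+1=5 → 10/15 = 0.6667
  K: TP=10, FN=2+2+1+2+3=10 → 10/20 = 0.5000
Highest is class 'O' with recall = 0.900.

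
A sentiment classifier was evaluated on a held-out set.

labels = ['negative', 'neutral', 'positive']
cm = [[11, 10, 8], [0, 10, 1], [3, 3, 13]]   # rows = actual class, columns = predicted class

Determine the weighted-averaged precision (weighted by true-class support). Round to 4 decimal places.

Per-class precision (TP/(TP+FP)):
  negative: TP=11, FP=0+3=3 → 11/14 = 0.78571
  neutral: TP=10, FP=10+3=13 → 10/23 = 0.43478
  positive: TP=13, FP=8+1=9 → 13/22 = 0.59091
Weighted-precision = Σ (supportᵢ/N)·precisionᵢ with N=59: (29/59)·0.78571 + (11/59)·0.43478 + (19/59)·0.59091 = 0.6576

0.6576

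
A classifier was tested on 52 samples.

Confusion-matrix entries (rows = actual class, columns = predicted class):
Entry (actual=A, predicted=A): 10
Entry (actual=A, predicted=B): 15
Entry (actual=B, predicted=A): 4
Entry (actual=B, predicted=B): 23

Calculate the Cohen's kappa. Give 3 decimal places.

Observed agreement pₒ = trace/N = 33/52 = 0.6346
Expected agreement pₑ = Σ (rowᵢ·colᵢ)/N² = (25·14 + 27·38)/52² = 0.5089
κ = (pₒ − pₑ)/(1 − pₑ) = (0.6346 − 0.5089)/(1 − 0.5089) = 0.256

0.256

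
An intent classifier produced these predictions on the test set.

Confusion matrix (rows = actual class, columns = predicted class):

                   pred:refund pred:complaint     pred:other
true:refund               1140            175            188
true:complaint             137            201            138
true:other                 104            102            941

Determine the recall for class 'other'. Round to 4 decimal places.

0.8204

Treat 'other' as positive and all other classes as negative.
recall = TP/(TP+FN).
other: TP=941, FN=104+102=206 → 941/1147 = 0.82040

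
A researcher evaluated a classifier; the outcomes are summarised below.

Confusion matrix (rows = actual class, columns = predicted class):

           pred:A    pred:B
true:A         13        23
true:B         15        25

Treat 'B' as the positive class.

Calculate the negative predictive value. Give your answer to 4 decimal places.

0.4643

NPV = TN/(TN+FN) = 13/(13+15) = 0.4643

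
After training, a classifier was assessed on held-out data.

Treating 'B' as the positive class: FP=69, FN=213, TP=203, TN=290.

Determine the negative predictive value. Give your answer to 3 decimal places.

0.577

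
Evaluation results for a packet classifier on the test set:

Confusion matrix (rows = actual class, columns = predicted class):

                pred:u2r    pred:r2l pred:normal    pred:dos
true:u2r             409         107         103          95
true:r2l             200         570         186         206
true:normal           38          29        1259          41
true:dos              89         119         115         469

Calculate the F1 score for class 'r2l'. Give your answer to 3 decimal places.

One-vs-rest for 'r2l': TP = diagonal; FP = other classes predicted 'r2l'; FN = 'r2l' predicted as other.
F1 score = 2·TP/(2·TP+FP+FN).
r2l: TP=570, FP=107+29+119=255, FN=200+186+206=592 → 1140/1987 = 0.5737

0.574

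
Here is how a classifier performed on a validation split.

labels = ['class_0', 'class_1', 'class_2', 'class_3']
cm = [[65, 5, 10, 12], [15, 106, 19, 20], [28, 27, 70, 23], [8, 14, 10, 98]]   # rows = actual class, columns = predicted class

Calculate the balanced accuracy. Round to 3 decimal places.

0.649

Balanced accuracy = mean of per-class recall.
  class_0: recall = 65/92 = 0.7065
  class_1: recall = 106/160 = 0.6625
  class_2: recall = 70/148 = 0.4730
  class_3: recall = 98/130 = 0.7538
Mean = (0.7065 + 0.6625 + 0.4730 + 0.7538) / 4 = 0.649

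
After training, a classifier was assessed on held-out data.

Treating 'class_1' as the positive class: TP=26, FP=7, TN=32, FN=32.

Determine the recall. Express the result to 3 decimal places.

Recall = TP/(TP+FN) = 26/(26+32) = 26/58 = 0.448

0.448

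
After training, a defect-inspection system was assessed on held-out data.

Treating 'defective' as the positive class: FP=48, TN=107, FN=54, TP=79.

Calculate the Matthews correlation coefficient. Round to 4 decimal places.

MCC = (TP·TN − FP·FN) / √((TP+FP)(TP+FN)(TN+FP)(TN+FN))
Numerator = 79·107 − 48·54 = 5861
Denominator = √(127·133·155·161) = √421514905 = 20530.8282
MCC = 5861 / 20530.8282 = 0.2855

0.2855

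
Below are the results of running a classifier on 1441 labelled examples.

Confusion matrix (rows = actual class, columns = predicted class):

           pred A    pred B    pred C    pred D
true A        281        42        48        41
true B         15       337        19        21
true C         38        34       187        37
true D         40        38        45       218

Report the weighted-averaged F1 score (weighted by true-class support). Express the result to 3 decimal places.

0.708

Per-class F1 score (2·TP/(2·TP+FP+FN)):
  A: TP=281, FP=15+38+40=93, FN=42+48+41=131 → 562/786 = 0.7150
  B: TP=337, FP=42+34+38=114, FN=15+19+21=55 → 674/843 = 0.7995
  C: TP=187, FP=48+19+45=112, FN=38+34+37=109 → 374/595 = 0.6286
  D: TP=218, FP=41+21+37=99, FN=40+38+45=123 → 436/658 = 0.6626
Weighted-F1 score = Σ (supportᵢ/N)·F1 scoreᵢ with N=1441: (412/1441)·0.7150 + (392/1441)·0.7995 + (296/1441)·0.6286 + (341/1441)·0.6626 = 0.708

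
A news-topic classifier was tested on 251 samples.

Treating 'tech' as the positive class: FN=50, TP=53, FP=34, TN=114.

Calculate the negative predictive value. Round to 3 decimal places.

NPV = TN/(TN+FN) = 114/(114+50) = 0.695

0.695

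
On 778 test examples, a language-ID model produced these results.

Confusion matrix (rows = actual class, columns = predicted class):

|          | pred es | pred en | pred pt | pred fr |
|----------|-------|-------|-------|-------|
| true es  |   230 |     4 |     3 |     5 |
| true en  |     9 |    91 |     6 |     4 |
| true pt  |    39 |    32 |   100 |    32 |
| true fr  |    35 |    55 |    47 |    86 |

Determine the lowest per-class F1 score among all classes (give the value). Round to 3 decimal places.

0.491

Per-class F1 score (2·TP/(2·TP+FP+FN)):
  es: TP=230, FP=9+39+35=83, FN=4+3+5=12 → 460/555 = 0.8288
  en: TP=91, FP=4+32+55=91, FN=9+6+4=19 → 182/292 = 0.6233
  pt: TP=100, FP=3+6+47=56, FN=39+32+32=103 → 200/359 = 0.5571
  fr: TP=86, FP=5+4+32=41, FN=35+55+47=137 → 172/350 = 0.4914
Lowest is class 'fr' with F1 score = 0.491.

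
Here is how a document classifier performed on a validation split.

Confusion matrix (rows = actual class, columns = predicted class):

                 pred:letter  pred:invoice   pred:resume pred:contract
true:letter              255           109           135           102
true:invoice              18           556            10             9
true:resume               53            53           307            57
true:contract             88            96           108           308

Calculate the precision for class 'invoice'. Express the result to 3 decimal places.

Treat 'invoice' as positive and all other classes as negative.
precision = TP/(TP+FP).
invoice: TP=556, FP=109+53+96=258 → 556/814 = 0.6830

0.683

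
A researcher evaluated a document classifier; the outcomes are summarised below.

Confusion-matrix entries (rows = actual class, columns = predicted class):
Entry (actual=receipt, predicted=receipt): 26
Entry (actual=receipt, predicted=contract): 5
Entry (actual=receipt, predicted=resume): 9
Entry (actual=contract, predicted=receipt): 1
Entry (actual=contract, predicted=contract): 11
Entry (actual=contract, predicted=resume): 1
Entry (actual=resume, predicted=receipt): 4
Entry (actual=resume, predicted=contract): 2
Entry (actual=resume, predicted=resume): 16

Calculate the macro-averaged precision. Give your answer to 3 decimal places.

0.688

Per-class precision (TP/(TP+FP)):
  receipt: TP=26, FP=1+4=5 → 26/31 = 0.8387
  contract: TP=11, FP=5+2=7 → 11/18 = 0.6111
  resume: TP=16, FP=9+1=10 → 16/26 = 0.6154
Macro-precision = mean = (0.8387 + 0.6111 + 0.6154) / 3 = 0.688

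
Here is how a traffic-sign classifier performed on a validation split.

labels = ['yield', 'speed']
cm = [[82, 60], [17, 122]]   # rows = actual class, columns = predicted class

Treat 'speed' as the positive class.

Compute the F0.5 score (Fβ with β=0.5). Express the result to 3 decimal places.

0.704

Fβ = (1+β²)·TP / ((1+β²)·TP + β²·FN + FP), with β²=1/4
= 1.25·122 / (1.25·122 + 0.25·17 + 60) = 0.704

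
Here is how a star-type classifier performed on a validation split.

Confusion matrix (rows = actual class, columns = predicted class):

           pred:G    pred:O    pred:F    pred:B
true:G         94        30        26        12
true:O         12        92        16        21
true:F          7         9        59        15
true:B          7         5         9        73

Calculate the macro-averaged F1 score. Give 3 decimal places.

Per-class F1 score (2·TP/(2·TP+FP+FN)):
  G: TP=94, FP=12+7+7=26, FN=30+26+12=68 → 188/282 = 0.6667
  O: TP=92, FP=30+9+5=44, FN=12+16+21=49 → 184/277 = 0.6643
  F: TP=59, FP=26+16+9=51, FN=7+9+15=31 → 118/200 = 0.5900
  B: TP=73, FP=12+21+15=48, FN=7+5+9=21 → 146/215 = 0.6791
Macro-F1 score = mean = (0.6667 + 0.6643 + 0.5900 + 0.6791) / 4 = 0.650

0.650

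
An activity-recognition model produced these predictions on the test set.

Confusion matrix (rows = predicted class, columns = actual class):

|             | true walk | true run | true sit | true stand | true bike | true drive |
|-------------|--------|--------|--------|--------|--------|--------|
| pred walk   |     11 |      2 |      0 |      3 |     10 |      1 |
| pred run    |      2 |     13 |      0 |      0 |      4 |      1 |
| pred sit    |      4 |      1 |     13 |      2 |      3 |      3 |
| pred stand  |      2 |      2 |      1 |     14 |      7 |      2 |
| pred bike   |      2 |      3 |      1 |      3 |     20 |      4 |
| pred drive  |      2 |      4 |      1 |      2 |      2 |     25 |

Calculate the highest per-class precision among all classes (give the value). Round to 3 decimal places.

0.694

Per-class precision (TP/(TP+FP)):
  walk: TP=11, FP=2+0+3+10+1=16 → 11/27 = 0.4074
  run: TP=13, FP=2+0+0+4+1=7 → 13/20 = 0.6500
  sit: TP=13, FP=4+1+2+3+3=13 → 13/26 = 0.5000
  stand: TP=14, FP=2+2+1+7+2=14 → 14/28 = 0.5000
  bike: TP=20, FP=2+3+1+3+4=13 → 20/33 = 0.6061
  drive: TP=25, FP=2+4+1+2+2=11 → 25/36 = 0.6944
Highest is class 'drive' with precision = 0.694.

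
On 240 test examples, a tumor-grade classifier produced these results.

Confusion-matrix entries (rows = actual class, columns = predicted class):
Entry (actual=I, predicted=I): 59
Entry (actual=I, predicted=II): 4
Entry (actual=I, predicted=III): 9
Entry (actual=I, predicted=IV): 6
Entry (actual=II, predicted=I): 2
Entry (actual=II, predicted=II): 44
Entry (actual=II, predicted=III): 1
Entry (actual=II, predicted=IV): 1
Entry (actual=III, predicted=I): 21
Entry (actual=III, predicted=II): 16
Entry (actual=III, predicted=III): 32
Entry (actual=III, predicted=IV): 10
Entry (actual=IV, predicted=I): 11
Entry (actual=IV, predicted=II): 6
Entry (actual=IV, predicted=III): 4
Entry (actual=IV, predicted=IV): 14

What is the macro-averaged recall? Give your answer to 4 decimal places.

0.6195

Per-class recall (TP/(TP+FN)):
  I: TP=59, FN=4+9+6=19 → 59/78 = 0.75641
  II: TP=44, FN=2+1+1=4 → 44/48 = 0.91667
  III: TP=32, FN=21+16+10=47 → 32/79 = 0.40506
  IV: TP=14, FN=11+6+4=21 → 14/35 = 0.40000
Macro-recall = mean = (0.75641 + 0.91667 + 0.40506 + 0.40000) / 4 = 0.6195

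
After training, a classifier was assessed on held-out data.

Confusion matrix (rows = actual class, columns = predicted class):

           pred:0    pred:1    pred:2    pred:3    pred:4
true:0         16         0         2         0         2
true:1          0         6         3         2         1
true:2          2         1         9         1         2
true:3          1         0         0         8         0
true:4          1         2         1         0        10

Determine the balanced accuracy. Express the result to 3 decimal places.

0.701

Balanced accuracy = mean of per-class recall.
  0: recall = 16/20 = 0.8000
  1: recall = 6/12 = 0.5000
  2: recall = 9/15 = 0.6000
  3: recall = 8/9 = 0.8889
  4: recall = 10/14 = 0.7143
Mean = (0.8000 + 0.5000 + 0.6000 + 0.8889 + 0.7143) / 5 = 0.701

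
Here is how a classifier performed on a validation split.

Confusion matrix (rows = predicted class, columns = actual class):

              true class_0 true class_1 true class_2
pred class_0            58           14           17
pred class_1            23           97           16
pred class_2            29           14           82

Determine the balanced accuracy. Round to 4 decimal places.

0.6721

Balanced accuracy = mean of per-class recall.
  class_0: recall = 58/110 = 0.52727
  class_1: recall = 97/125 = 0.77600
  class_2: recall = 82/115 = 0.71304
Mean = (0.52727 + 0.77600 + 0.71304) / 3 = 0.6721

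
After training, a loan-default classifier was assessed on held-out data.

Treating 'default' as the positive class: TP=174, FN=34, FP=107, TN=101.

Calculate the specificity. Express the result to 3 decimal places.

0.486

Specificity = TN/(TN+FP) = 101/(101+107) = 0.486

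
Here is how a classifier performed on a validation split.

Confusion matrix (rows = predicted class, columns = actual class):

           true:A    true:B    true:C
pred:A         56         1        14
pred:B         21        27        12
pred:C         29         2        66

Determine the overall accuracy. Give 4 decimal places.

Accuracy = trace / total = (56+27+66=149) / 228 = 149/228 = 0.6535

0.6535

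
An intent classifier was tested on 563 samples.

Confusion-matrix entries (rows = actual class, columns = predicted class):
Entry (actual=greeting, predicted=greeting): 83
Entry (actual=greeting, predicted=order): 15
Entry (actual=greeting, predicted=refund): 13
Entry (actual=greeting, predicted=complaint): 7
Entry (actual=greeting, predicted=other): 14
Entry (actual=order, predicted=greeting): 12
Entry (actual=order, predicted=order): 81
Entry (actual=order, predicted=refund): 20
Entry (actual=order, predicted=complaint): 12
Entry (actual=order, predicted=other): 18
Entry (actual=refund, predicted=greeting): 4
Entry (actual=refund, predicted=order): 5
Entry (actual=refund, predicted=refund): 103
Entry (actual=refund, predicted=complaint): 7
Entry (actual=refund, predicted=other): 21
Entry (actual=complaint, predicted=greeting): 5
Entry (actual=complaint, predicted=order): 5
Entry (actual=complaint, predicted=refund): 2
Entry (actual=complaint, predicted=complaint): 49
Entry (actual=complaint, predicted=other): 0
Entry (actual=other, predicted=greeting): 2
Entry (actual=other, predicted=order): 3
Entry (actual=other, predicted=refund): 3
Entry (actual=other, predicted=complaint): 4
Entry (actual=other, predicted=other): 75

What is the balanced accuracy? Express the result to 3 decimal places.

Balanced accuracy = mean of per-class recall.
  greeting: recall = 83/132 = 0.6288
  order: recall = 81/143 = 0.5664
  refund: recall = 103/140 = 0.7357
  complaint: recall = 49/61 = 0.8033
  other: recall = 75/87 = 0.8621
Mean = (0.6288 + 0.5664 + 0.7357 + 0.8033 + 0.8621) / 5 = 0.719

0.719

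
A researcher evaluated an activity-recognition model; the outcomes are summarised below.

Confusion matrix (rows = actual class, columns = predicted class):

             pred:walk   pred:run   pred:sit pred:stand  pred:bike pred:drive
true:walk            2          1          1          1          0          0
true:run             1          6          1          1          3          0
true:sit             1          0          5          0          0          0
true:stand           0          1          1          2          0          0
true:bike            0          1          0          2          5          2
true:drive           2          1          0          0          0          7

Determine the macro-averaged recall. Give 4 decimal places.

0.5722

Per-class recall (TP/(TP+FN)):
  walk: TP=2, FN=1+1+1+0+0=3 → 2/5 = 0.40000
  run: TP=6, FN=1+1+1+3+0=6 → 6/12 = 0.50000
  sit: TP=5, FN=1+0+0+0+0=1 → 5/6 = 0.83333
  stand: TP=2, FN=0+1+1+0+0=2 → 2/4 = 0.50000
  bike: TP=5, FN=0+1+0+2+2=5 → 5/10 = 0.50000
  drive: TP=7, FN=2+1+0+0+0=3 → 7/10 = 0.70000
Macro-recall = mean = (0.40000 + 0.50000 + 0.83333 + 0.50000 + 0.50000 + 0.70000) / 6 = 0.5722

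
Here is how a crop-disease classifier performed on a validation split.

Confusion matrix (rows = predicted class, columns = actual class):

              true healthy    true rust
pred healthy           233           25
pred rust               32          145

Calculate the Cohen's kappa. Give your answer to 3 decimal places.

Observed agreement pₒ = trace/N = 378/435 = 0.8690
Expected agreement pₑ = Σ (rowᵢ·colᵢ)/N² = (265·258 + 170·177)/435² = 0.5203
κ = (pₒ − pₑ)/(1 − pₑ) = (0.8690 − 0.5203)/(1 − 0.5203) = 0.727

0.727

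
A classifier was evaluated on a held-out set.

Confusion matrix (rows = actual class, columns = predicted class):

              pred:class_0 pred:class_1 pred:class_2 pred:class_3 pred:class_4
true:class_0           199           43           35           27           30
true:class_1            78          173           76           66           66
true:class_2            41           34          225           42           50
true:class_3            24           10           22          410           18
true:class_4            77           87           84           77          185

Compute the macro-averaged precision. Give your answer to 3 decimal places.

Per-class precision (TP/(TP+FP)):
  class_0: TP=199, FP=78+41+24+77=220 → 199/419 = 0.4749
  class_1: TP=173, FP=43+34+10+87=174 → 173/347 = 0.4986
  class_2: TP=225, FP=35+76+22+84=217 → 225/442 = 0.5090
  class_3: TP=410, FP=27+66+42+77=212 → 410/622 = 0.6592
  class_4: TP=185, FP=30+66+50+18=164 → 185/349 = 0.5301
Macro-precision = mean = (0.4749 + 0.4986 + 0.5090 + 0.6592 + 0.5301) / 5 = 0.534

0.534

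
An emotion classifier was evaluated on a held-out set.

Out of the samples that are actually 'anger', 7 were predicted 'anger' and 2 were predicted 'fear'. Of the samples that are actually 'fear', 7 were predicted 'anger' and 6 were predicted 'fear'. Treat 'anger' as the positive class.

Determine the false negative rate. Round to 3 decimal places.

0.222

FNR = FN/(FN+TP) = 2/(2+7) = 0.222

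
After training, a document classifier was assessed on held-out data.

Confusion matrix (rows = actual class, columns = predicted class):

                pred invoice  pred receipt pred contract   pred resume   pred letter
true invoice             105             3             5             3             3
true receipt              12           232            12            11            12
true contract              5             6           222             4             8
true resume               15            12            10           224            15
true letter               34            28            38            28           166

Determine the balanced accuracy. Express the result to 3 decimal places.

Balanced accuracy = mean of per-class recall.
  invoice: recall = 105/119 = 0.8824
  receipt: recall = 232/279 = 0.8315
  contract: recall = 222/245 = 0.9061
  resume: recall = 224/276 = 0.8116
  letter: recall = 166/294 = 0.5646
Mean = (0.8824 + 0.8315 + 0.9061 + 0.8116 + 0.5646) / 5 = 0.799

0.799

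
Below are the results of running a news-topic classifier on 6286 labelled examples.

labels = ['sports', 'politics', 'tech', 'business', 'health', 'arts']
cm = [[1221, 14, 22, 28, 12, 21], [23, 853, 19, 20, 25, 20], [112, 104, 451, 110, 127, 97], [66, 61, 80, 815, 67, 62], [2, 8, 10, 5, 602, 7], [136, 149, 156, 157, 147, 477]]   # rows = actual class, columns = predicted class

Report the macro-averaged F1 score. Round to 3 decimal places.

0.687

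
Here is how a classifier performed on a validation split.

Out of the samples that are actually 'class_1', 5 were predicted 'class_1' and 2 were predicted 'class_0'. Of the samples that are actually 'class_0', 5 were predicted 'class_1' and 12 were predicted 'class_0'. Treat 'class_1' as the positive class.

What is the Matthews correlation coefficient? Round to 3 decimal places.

0.387

MCC = (TP·TN − FP·FN) / √((TP+FP)(TP+FN)(TN+FP)(TN+FN))
Numerator = 5·12 − 5·2 = 50
Denominator = √(10·7·17·14) = √16660 = 129.0736
MCC = 50 / 129.0736 = 0.387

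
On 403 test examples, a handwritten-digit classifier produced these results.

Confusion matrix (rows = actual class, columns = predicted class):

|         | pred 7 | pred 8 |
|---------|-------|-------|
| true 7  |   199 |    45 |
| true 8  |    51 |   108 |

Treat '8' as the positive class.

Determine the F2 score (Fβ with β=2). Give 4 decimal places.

0.6844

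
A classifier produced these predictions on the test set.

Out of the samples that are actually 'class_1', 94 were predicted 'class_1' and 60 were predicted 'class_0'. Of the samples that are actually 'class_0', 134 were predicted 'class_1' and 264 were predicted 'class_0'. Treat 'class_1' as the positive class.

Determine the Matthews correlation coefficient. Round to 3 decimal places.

0.249

MCC = (TP·TN − FP·FN) / √((TP+FP)(TP+FN)(TN+FP)(TN+FN))
Numerator = 94·264 − 134·60 = 16776
Denominator = √(228·154·398·324) = √4527762624 = 67288.6515
MCC = 16776 / 67288.6515 = 0.249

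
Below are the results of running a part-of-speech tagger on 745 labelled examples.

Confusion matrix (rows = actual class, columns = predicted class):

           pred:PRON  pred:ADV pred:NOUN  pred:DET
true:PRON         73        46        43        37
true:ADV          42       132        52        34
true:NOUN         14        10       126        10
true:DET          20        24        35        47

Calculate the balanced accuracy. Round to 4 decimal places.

Balanced accuracy = mean of per-class recall.
  PRON: recall = 73/199 = 0.36683
  ADV: recall = 132/260 = 0.50769
  NOUN: recall = 126/160 = 0.78750
  DET: recall = 47/126 = 0.37302
Mean = (0.36683 + 0.50769 + 0.78750 + 0.37302) / 4 = 0.5088

0.5088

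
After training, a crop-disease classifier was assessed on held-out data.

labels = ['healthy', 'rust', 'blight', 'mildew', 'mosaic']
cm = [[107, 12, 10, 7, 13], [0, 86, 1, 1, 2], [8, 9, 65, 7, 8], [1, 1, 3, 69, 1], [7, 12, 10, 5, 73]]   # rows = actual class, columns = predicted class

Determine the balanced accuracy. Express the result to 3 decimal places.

Balanced accuracy = mean of per-class recall.
  healthy: recall = 107/149 = 0.7181
  rust: recall = 86/90 = 0.9556
  blight: recall = 65/97 = 0.6701
  mildew: recall = 69/75 = 0.9200
  mosaic: recall = 73/107 = 0.6822
Mean = (0.7181 + 0.9556 + 0.6701 + 0.9200 + 0.6822) / 5 = 0.789

0.789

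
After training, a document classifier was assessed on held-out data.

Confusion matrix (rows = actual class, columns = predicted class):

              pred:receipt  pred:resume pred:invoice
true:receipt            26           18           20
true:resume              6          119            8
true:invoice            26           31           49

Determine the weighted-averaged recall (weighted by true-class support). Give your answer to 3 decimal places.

0.640

Per-class recall (TP/(TP+FN)):
  receipt: TP=26, FN=18+20=38 → 26/64 = 0.4063
  resume: TP=119, FN=6+8=14 → 119/133 = 0.8947
  invoice: TP=49, FN=26+31=57 → 49/106 = 0.4623
Weighted-recall = Σ (supportᵢ/N)·recallᵢ with N=303: (64/303)·0.4063 + (133/303)·0.8947 + (106/303)·0.4623 = 0.640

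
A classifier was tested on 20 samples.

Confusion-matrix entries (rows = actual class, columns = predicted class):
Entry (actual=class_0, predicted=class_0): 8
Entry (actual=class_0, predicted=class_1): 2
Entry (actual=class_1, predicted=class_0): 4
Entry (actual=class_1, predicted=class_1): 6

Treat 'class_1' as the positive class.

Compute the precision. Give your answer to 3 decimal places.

Precision = TP/(TP+FP) = 6/(6+2) = 6/8 = 0.750

0.750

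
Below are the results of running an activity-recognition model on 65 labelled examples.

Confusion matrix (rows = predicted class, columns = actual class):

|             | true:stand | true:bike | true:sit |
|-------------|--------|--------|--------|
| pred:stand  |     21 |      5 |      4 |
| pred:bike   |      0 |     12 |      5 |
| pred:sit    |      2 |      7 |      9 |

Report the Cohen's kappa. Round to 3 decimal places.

0.467

Observed agreement pₒ = trace/N = 42/65 = 0.6462
Expected agreement pₑ = Σ (rowᵢ·colᵢ)/N² = (23·30 + 24·17 + 18·18)/65² = 0.3366
κ = (pₒ − pₑ)/(1 − pₑ) = (0.6462 − 0.3366)/(1 − 0.3366) = 0.467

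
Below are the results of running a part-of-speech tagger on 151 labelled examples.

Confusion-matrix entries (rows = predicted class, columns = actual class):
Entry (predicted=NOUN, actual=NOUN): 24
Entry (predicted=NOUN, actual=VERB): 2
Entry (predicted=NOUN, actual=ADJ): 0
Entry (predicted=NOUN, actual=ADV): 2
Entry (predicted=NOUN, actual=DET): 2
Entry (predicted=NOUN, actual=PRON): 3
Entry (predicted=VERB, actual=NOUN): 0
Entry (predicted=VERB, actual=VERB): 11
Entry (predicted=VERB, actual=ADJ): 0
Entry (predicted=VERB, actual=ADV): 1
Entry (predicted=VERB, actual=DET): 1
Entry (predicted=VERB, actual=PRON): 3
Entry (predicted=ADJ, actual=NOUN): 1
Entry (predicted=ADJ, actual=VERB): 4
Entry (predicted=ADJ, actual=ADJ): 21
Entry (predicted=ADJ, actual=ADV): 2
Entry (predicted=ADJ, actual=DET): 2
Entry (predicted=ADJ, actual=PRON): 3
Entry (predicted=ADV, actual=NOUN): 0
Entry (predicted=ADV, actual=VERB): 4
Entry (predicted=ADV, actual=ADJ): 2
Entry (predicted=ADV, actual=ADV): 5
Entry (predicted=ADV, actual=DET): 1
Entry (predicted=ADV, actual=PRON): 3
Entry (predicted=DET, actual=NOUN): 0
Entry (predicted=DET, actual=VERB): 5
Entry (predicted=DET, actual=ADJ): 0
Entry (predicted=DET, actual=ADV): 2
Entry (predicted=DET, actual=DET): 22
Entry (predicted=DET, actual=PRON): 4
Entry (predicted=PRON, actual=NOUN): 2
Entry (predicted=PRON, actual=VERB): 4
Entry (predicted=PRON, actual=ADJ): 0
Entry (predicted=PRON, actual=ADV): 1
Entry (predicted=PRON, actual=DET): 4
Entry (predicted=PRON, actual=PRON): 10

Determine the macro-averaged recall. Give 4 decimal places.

Per-class recall (TP/(TP+FN)):
  NOUN: TP=24, FN=0+1+0+0+2=3 → 24/27 = 0.88889
  VERB: TP=11, FN=2+4+4+5+4=19 → 11/30 = 0.36667
  ADJ: TP=21, FN=0+0+2+0+0=2 → 21/23 = 0.91304
  ADV: TP=5, FN=2+1+2+2+1=8 → 5/13 = 0.38462
  DET: TP=22, FN=2+1+2+1+4=10 → 22/32 = 0.68750
  PRON: TP=10, FN=3+3+3+3+4=16 → 10/26 = 0.38462
Macro-recall = mean = (0.88889 + 0.36667 + 0.91304 + 0.38462 + 0.68750 + 0.38462) / 6 = 0.6042

0.6042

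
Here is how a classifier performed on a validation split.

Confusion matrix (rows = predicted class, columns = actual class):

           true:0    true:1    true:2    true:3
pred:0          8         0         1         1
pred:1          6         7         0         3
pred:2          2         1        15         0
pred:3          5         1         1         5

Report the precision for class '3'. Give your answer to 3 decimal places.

0.417

Treat '3' as positive and all other classes as negative.
precision = TP/(TP+FP).
3: TP=5, FP=5+1+1=7 → 5/12 = 0.4167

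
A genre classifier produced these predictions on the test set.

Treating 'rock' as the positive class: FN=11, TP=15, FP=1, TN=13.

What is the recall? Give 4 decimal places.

Recall = TP/(TP+FN) = 15/(15+11) = 15/26 = 0.5769

0.5769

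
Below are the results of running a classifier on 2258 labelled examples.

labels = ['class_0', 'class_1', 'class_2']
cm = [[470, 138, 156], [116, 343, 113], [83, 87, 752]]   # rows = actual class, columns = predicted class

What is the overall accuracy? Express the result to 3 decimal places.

Accuracy = trace / total = (470+343+752=1565) / 2258 = 1565/2258 = 0.693

0.693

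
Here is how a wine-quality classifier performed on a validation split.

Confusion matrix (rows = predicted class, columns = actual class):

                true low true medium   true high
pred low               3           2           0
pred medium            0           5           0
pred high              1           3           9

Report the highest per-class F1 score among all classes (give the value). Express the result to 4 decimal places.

0.8182

Per-class F1 score (2·TP/(2·TP+FP+FN)):
  low: TP=3, FP=2+0=2, FN=0+1=1 → 6/9 = 0.66667
  medium: TP=5, FP=0+0=0, FN=2+3=5 → 10/15 = 0.66667
  high: TP=9, FP=1+3=4, FN=0+0=0 → 18/22 = 0.81818
Highest is class 'high' with F1 score = 0.8182.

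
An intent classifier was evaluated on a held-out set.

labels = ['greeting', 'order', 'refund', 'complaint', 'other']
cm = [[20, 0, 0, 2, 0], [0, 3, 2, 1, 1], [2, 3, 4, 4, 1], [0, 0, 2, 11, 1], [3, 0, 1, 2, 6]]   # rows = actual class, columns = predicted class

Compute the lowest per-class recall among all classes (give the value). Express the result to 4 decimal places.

0.2857

Per-class recall (TP/(TP+FN)):
  greeting: TP=20, FN=0+0+2+0=2 → 20/22 = 0.90909
  order: TP=3, FN=0+2+1+1=4 → 3/7 = 0.42857
  refund: TP=4, FN=2+3+4+1=10 → 4/14 = 0.28571
  complaint: TP=11, FN=0+0+2+1=3 → 11/14 = 0.78571
  other: TP=6, FN=3+0+1+2=6 → 6/12 = 0.50000
Lowest is class 'refund' with recall = 0.2857.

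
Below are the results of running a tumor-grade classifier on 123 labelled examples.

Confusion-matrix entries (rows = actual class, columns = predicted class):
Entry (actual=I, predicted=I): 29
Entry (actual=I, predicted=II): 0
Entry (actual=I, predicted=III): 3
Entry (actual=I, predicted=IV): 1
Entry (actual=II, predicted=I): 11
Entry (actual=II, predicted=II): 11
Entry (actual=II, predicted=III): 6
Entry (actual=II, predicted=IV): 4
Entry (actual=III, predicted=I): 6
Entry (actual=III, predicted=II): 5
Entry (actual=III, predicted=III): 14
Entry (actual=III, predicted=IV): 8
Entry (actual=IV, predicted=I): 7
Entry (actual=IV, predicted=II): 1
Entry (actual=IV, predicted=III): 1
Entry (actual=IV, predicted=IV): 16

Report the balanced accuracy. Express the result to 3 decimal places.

0.572

Balanced accuracy = mean of per-class recall.
  I: recall = 29/33 = 0.8788
  II: recall = 11/32 = 0.3438
  III: recall = 14/33 = 0.4242
  IV: recall = 16/25 = 0.6400
Mean = (0.8788 + 0.3438 + 0.4242 + 0.6400) / 4 = 0.572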